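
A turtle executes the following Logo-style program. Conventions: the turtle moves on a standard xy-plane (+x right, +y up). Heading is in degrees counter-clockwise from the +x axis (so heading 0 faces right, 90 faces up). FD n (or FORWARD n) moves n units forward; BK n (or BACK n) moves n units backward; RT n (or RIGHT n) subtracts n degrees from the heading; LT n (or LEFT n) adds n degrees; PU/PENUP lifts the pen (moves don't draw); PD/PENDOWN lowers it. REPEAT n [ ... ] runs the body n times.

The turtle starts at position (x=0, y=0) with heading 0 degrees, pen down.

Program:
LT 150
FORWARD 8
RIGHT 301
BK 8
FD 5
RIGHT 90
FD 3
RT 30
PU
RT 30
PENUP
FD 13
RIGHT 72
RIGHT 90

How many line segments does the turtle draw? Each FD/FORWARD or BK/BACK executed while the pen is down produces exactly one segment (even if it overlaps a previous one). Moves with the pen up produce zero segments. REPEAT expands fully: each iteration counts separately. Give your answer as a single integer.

Executing turtle program step by step:
Start: pos=(0,0), heading=0, pen down
LT 150: heading 0 -> 150
FD 8: (0,0) -> (-6.928,4) [heading=150, draw]
RT 301: heading 150 -> 209
BK 8: (-6.928,4) -> (0.069,7.878) [heading=209, draw]
FD 5: (0.069,7.878) -> (-4.304,5.454) [heading=209, draw]
RT 90: heading 209 -> 119
FD 3: (-4.304,5.454) -> (-5.759,8.078) [heading=119, draw]
RT 30: heading 119 -> 89
PU: pen up
RT 30: heading 89 -> 59
PU: pen up
FD 13: (-5.759,8.078) -> (0.937,19.221) [heading=59, move]
RT 72: heading 59 -> 347
RT 90: heading 347 -> 257
Final: pos=(0.937,19.221), heading=257, 4 segment(s) drawn
Segments drawn: 4

Answer: 4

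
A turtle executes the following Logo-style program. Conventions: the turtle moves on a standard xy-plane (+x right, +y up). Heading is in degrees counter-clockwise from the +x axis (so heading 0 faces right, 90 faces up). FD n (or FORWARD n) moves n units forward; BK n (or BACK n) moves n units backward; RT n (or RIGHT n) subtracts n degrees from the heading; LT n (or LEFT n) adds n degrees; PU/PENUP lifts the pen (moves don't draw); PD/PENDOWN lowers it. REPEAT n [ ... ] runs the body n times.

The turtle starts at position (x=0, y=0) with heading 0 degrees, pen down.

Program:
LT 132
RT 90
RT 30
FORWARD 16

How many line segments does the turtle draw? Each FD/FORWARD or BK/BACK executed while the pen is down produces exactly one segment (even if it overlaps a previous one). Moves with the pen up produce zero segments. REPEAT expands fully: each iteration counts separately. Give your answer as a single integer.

Executing turtle program step by step:
Start: pos=(0,0), heading=0, pen down
LT 132: heading 0 -> 132
RT 90: heading 132 -> 42
RT 30: heading 42 -> 12
FD 16: (0,0) -> (15.65,3.327) [heading=12, draw]
Final: pos=(15.65,3.327), heading=12, 1 segment(s) drawn
Segments drawn: 1

Answer: 1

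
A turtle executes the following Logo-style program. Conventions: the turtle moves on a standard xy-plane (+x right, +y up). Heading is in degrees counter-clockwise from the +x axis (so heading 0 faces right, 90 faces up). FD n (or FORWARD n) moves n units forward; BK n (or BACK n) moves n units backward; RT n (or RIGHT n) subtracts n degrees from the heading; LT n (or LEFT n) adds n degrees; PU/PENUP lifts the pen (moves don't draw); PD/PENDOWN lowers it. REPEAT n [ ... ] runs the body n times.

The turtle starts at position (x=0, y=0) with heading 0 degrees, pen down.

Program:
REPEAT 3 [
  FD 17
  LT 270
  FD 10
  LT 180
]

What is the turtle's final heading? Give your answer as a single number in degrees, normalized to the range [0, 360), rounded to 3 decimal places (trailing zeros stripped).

Answer: 270

Derivation:
Executing turtle program step by step:
Start: pos=(0,0), heading=0, pen down
REPEAT 3 [
  -- iteration 1/3 --
  FD 17: (0,0) -> (17,0) [heading=0, draw]
  LT 270: heading 0 -> 270
  FD 10: (17,0) -> (17,-10) [heading=270, draw]
  LT 180: heading 270 -> 90
  -- iteration 2/3 --
  FD 17: (17,-10) -> (17,7) [heading=90, draw]
  LT 270: heading 90 -> 0
  FD 10: (17,7) -> (27,7) [heading=0, draw]
  LT 180: heading 0 -> 180
  -- iteration 3/3 --
  FD 17: (27,7) -> (10,7) [heading=180, draw]
  LT 270: heading 180 -> 90
  FD 10: (10,7) -> (10,17) [heading=90, draw]
  LT 180: heading 90 -> 270
]
Final: pos=(10,17), heading=270, 6 segment(s) drawn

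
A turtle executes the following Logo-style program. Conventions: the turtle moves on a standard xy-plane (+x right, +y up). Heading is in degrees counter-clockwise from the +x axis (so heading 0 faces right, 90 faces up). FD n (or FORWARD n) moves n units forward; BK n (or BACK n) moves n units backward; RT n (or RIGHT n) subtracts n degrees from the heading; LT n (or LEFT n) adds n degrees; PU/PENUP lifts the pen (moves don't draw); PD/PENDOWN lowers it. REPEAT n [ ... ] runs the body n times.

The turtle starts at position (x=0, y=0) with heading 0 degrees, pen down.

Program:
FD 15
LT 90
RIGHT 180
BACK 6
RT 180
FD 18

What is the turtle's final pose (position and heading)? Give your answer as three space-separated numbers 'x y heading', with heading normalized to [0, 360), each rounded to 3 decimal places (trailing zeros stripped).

Executing turtle program step by step:
Start: pos=(0,0), heading=0, pen down
FD 15: (0,0) -> (15,0) [heading=0, draw]
LT 90: heading 0 -> 90
RT 180: heading 90 -> 270
BK 6: (15,0) -> (15,6) [heading=270, draw]
RT 180: heading 270 -> 90
FD 18: (15,6) -> (15,24) [heading=90, draw]
Final: pos=(15,24), heading=90, 3 segment(s) drawn

Answer: 15 24 90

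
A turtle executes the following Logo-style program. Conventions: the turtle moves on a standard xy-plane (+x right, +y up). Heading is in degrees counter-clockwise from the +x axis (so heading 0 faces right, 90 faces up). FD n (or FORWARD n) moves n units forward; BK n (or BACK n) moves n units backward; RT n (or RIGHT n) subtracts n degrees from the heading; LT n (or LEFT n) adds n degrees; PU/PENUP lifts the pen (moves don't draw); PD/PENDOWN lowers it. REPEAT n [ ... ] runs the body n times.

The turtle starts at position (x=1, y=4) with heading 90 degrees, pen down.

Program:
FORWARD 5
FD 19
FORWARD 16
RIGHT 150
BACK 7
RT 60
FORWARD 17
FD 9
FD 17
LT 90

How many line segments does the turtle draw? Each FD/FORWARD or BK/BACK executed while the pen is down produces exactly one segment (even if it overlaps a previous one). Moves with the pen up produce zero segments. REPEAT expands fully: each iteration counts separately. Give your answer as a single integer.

Executing turtle program step by step:
Start: pos=(1,4), heading=90, pen down
FD 5: (1,4) -> (1,9) [heading=90, draw]
FD 19: (1,9) -> (1,28) [heading=90, draw]
FD 16: (1,28) -> (1,44) [heading=90, draw]
RT 150: heading 90 -> 300
BK 7: (1,44) -> (-2.5,50.062) [heading=300, draw]
RT 60: heading 300 -> 240
FD 17: (-2.5,50.062) -> (-11,35.34) [heading=240, draw]
FD 9: (-11,35.34) -> (-15.5,27.546) [heading=240, draw]
FD 17: (-15.5,27.546) -> (-24,12.823) [heading=240, draw]
LT 90: heading 240 -> 330
Final: pos=(-24,12.823), heading=330, 7 segment(s) drawn
Segments drawn: 7

Answer: 7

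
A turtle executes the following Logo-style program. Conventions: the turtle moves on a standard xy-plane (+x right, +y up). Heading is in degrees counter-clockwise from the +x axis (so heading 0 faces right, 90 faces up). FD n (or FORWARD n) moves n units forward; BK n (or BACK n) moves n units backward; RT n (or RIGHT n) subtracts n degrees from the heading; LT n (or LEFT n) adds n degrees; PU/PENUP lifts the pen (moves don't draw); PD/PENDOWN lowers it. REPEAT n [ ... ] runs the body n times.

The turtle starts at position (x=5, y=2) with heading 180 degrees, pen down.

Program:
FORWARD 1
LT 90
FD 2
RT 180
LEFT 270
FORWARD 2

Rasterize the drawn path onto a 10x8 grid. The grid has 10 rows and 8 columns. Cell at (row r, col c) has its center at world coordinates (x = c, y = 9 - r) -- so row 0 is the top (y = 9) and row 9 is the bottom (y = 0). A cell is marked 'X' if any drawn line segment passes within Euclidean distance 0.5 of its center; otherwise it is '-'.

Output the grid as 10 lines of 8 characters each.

Segment 0: (5,2) -> (4,2)
Segment 1: (4,2) -> (4,0)
Segment 2: (4,0) -> (6,-0)

Answer: --------
--------
--------
--------
--------
--------
--------
----XX--
----X---
----XXX-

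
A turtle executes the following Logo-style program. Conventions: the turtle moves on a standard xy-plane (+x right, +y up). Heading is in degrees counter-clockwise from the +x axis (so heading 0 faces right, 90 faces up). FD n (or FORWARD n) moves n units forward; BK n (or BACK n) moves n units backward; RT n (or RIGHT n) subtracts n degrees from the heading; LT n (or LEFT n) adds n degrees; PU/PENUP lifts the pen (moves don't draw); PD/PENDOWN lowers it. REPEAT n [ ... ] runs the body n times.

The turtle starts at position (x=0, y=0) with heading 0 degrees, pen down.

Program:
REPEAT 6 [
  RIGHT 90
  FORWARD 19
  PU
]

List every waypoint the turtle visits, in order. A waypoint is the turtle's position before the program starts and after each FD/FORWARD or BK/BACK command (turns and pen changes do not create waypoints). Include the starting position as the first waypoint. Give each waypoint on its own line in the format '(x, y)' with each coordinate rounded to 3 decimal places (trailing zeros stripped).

Answer: (0, 0)
(0, -19)
(-19, -19)
(-19, 0)
(0, 0)
(0, -19)
(-19, -19)

Derivation:
Executing turtle program step by step:
Start: pos=(0,0), heading=0, pen down
REPEAT 6 [
  -- iteration 1/6 --
  RT 90: heading 0 -> 270
  FD 19: (0,0) -> (0,-19) [heading=270, draw]
  PU: pen up
  -- iteration 2/6 --
  RT 90: heading 270 -> 180
  FD 19: (0,-19) -> (-19,-19) [heading=180, move]
  PU: pen up
  -- iteration 3/6 --
  RT 90: heading 180 -> 90
  FD 19: (-19,-19) -> (-19,0) [heading=90, move]
  PU: pen up
  -- iteration 4/6 --
  RT 90: heading 90 -> 0
  FD 19: (-19,0) -> (0,0) [heading=0, move]
  PU: pen up
  -- iteration 5/6 --
  RT 90: heading 0 -> 270
  FD 19: (0,0) -> (0,-19) [heading=270, move]
  PU: pen up
  -- iteration 6/6 --
  RT 90: heading 270 -> 180
  FD 19: (0,-19) -> (-19,-19) [heading=180, move]
  PU: pen up
]
Final: pos=(-19,-19), heading=180, 1 segment(s) drawn
Waypoints (7 total):
(0, 0)
(0, -19)
(-19, -19)
(-19, 0)
(0, 0)
(0, -19)
(-19, -19)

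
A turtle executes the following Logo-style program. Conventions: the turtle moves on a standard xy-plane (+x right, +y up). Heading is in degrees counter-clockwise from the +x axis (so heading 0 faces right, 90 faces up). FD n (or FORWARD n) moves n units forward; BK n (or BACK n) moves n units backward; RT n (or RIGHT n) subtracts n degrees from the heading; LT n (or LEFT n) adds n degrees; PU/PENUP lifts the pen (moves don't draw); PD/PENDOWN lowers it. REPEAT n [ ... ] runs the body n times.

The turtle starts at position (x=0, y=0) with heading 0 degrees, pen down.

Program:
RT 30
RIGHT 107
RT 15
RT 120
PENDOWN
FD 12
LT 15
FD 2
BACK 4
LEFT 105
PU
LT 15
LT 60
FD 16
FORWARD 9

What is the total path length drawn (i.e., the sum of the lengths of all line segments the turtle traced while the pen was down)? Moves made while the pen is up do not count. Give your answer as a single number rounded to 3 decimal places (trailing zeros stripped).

Executing turtle program step by step:
Start: pos=(0,0), heading=0, pen down
RT 30: heading 0 -> 330
RT 107: heading 330 -> 223
RT 15: heading 223 -> 208
RT 120: heading 208 -> 88
PD: pen down
FD 12: (0,0) -> (0.419,11.993) [heading=88, draw]
LT 15: heading 88 -> 103
FD 2: (0.419,11.993) -> (-0.031,13.941) [heading=103, draw]
BK 4: (-0.031,13.941) -> (0.869,10.044) [heading=103, draw]
LT 105: heading 103 -> 208
PU: pen up
LT 15: heading 208 -> 223
LT 60: heading 223 -> 283
FD 16: (0.869,10.044) -> (4.468,-5.546) [heading=283, move]
FD 9: (4.468,-5.546) -> (6.492,-14.315) [heading=283, move]
Final: pos=(6.492,-14.315), heading=283, 3 segment(s) drawn

Segment lengths:
  seg 1: (0,0) -> (0.419,11.993), length = 12
  seg 2: (0.419,11.993) -> (-0.031,13.941), length = 2
  seg 3: (-0.031,13.941) -> (0.869,10.044), length = 4
Total = 18

Answer: 18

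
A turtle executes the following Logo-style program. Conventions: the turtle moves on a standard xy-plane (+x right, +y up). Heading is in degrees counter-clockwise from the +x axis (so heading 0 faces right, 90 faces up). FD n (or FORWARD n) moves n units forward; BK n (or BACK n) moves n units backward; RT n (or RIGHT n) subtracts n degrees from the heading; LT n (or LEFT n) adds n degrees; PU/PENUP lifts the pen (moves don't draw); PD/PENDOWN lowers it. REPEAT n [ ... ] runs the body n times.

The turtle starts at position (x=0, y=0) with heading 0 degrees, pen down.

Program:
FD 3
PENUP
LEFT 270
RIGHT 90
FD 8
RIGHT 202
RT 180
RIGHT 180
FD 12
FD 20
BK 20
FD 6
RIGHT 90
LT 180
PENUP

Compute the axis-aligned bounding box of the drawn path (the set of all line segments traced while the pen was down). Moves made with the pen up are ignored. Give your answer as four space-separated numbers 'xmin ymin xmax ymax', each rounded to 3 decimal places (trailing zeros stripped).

Answer: 0 0 3 0

Derivation:
Executing turtle program step by step:
Start: pos=(0,0), heading=0, pen down
FD 3: (0,0) -> (3,0) [heading=0, draw]
PU: pen up
LT 270: heading 0 -> 270
RT 90: heading 270 -> 180
FD 8: (3,0) -> (-5,0) [heading=180, move]
RT 202: heading 180 -> 338
RT 180: heading 338 -> 158
RT 180: heading 158 -> 338
FD 12: (-5,0) -> (6.126,-4.495) [heading=338, move]
FD 20: (6.126,-4.495) -> (24.67,-11.987) [heading=338, move]
BK 20: (24.67,-11.987) -> (6.126,-4.495) [heading=338, move]
FD 6: (6.126,-4.495) -> (11.689,-6.743) [heading=338, move]
RT 90: heading 338 -> 248
LT 180: heading 248 -> 68
PU: pen up
Final: pos=(11.689,-6.743), heading=68, 1 segment(s) drawn

Segment endpoints: x in {0, 3}, y in {0}
xmin=0, ymin=0, xmax=3, ymax=0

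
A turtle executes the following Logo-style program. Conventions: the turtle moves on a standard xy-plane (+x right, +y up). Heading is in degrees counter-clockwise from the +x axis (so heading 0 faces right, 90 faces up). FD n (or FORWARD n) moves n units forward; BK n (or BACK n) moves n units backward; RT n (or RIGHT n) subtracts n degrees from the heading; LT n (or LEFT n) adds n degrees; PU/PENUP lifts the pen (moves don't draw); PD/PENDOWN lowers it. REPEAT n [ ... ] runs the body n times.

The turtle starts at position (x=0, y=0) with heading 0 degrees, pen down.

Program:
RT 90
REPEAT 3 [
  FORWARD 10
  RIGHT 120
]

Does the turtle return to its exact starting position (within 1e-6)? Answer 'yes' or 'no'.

Answer: yes

Derivation:
Executing turtle program step by step:
Start: pos=(0,0), heading=0, pen down
RT 90: heading 0 -> 270
REPEAT 3 [
  -- iteration 1/3 --
  FD 10: (0,0) -> (0,-10) [heading=270, draw]
  RT 120: heading 270 -> 150
  -- iteration 2/3 --
  FD 10: (0,-10) -> (-8.66,-5) [heading=150, draw]
  RT 120: heading 150 -> 30
  -- iteration 3/3 --
  FD 10: (-8.66,-5) -> (0,0) [heading=30, draw]
  RT 120: heading 30 -> 270
]
Final: pos=(0,0), heading=270, 3 segment(s) drawn

Start position: (0, 0)
Final position: (0, 0)
Distance = 0; < 1e-6 -> CLOSED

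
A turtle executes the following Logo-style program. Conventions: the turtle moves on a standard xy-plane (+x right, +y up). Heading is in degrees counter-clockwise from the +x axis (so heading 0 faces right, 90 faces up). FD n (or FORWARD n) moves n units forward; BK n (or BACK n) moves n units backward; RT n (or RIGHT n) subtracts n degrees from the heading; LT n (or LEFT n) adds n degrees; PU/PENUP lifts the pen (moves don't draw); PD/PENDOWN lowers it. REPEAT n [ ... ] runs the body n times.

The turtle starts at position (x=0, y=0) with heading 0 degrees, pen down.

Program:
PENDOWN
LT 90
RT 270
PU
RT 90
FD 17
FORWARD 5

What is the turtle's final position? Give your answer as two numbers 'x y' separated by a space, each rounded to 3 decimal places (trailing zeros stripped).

Executing turtle program step by step:
Start: pos=(0,0), heading=0, pen down
PD: pen down
LT 90: heading 0 -> 90
RT 270: heading 90 -> 180
PU: pen up
RT 90: heading 180 -> 90
FD 17: (0,0) -> (0,17) [heading=90, move]
FD 5: (0,17) -> (0,22) [heading=90, move]
Final: pos=(0,22), heading=90, 0 segment(s) drawn

Answer: 0 22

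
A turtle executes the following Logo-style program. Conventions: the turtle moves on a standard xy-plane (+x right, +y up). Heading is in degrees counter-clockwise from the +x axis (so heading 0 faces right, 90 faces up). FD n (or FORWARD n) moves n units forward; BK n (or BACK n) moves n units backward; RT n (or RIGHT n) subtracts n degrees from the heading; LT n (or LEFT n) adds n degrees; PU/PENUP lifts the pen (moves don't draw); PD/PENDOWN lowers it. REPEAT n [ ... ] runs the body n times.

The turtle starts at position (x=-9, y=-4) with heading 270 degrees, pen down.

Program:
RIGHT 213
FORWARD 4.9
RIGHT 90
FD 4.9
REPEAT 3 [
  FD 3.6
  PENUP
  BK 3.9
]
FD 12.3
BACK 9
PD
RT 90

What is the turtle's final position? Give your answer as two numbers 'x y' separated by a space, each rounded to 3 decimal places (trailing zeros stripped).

Answer: -0.209 -3.866

Derivation:
Executing turtle program step by step:
Start: pos=(-9,-4), heading=270, pen down
RT 213: heading 270 -> 57
FD 4.9: (-9,-4) -> (-6.331,0.109) [heading=57, draw]
RT 90: heading 57 -> 327
FD 4.9: (-6.331,0.109) -> (-2.222,-2.559) [heading=327, draw]
REPEAT 3 [
  -- iteration 1/3 --
  FD 3.6: (-2.222,-2.559) -> (0.797,-4.52) [heading=327, draw]
  PU: pen up
  BK 3.9: (0.797,-4.52) -> (-2.473,-2.396) [heading=327, move]
  -- iteration 2/3 --
  FD 3.6: (-2.473,-2.396) -> (0.546,-4.357) [heading=327, move]
  PU: pen up
  BK 3.9: (0.546,-4.357) -> (-2.725,-2.232) [heading=327, move]
  -- iteration 3/3 --
  FD 3.6: (-2.725,-2.232) -> (0.294,-4.193) [heading=327, move]
  PU: pen up
  BK 3.9: (0.294,-4.193) -> (-2.977,-2.069) [heading=327, move]
]
FD 12.3: (-2.977,-2.069) -> (7.339,-8.768) [heading=327, move]
BK 9: (7.339,-8.768) -> (-0.209,-3.866) [heading=327, move]
PD: pen down
RT 90: heading 327 -> 237
Final: pos=(-0.209,-3.866), heading=237, 3 segment(s) drawn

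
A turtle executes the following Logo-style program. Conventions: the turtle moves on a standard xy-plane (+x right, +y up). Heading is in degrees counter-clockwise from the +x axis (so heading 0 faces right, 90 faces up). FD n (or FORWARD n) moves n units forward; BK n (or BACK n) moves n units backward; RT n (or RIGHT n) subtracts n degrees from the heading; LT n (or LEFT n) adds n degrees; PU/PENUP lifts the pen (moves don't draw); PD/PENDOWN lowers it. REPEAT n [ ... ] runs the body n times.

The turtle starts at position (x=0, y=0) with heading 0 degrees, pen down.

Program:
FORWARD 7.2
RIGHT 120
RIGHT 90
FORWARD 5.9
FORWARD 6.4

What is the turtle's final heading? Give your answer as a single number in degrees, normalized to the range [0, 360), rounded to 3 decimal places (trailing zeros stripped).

Executing turtle program step by step:
Start: pos=(0,0), heading=0, pen down
FD 7.2: (0,0) -> (7.2,0) [heading=0, draw]
RT 120: heading 0 -> 240
RT 90: heading 240 -> 150
FD 5.9: (7.2,0) -> (2.09,2.95) [heading=150, draw]
FD 6.4: (2.09,2.95) -> (-3.452,6.15) [heading=150, draw]
Final: pos=(-3.452,6.15), heading=150, 3 segment(s) drawn

Answer: 150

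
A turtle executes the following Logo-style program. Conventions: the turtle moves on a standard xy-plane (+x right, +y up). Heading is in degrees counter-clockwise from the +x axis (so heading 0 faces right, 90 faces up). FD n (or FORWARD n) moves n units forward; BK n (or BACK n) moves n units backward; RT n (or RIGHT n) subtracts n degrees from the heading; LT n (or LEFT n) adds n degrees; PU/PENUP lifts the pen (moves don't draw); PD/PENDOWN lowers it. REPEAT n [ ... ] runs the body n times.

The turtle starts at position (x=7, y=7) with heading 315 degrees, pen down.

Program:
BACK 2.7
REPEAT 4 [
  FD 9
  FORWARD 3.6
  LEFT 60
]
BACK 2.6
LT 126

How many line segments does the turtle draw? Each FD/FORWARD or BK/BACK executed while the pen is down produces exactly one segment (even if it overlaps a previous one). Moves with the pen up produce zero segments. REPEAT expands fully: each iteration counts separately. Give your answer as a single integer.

Answer: 10

Derivation:
Executing turtle program step by step:
Start: pos=(7,7), heading=315, pen down
BK 2.7: (7,7) -> (5.091,8.909) [heading=315, draw]
REPEAT 4 [
  -- iteration 1/4 --
  FD 9: (5.091,8.909) -> (11.455,2.545) [heading=315, draw]
  FD 3.6: (11.455,2.545) -> (14,0) [heading=315, draw]
  LT 60: heading 315 -> 15
  -- iteration 2/4 --
  FD 9: (14,0) -> (22.694,2.329) [heading=15, draw]
  FD 3.6: (22.694,2.329) -> (26.171,3.261) [heading=15, draw]
  LT 60: heading 15 -> 75
  -- iteration 3/4 --
  FD 9: (26.171,3.261) -> (28.5,11.954) [heading=75, draw]
  FD 3.6: (28.5,11.954) -> (29.432,15.431) [heading=75, draw]
  LT 60: heading 75 -> 135
  -- iteration 4/4 --
  FD 9: (29.432,15.431) -> (23.068,21.795) [heading=135, draw]
  FD 3.6: (23.068,21.795) -> (20.523,24.341) [heading=135, draw]
  LT 60: heading 135 -> 195
]
BK 2.6: (20.523,24.341) -> (23.034,25.014) [heading=195, draw]
LT 126: heading 195 -> 321
Final: pos=(23.034,25.014), heading=321, 10 segment(s) drawn
Segments drawn: 10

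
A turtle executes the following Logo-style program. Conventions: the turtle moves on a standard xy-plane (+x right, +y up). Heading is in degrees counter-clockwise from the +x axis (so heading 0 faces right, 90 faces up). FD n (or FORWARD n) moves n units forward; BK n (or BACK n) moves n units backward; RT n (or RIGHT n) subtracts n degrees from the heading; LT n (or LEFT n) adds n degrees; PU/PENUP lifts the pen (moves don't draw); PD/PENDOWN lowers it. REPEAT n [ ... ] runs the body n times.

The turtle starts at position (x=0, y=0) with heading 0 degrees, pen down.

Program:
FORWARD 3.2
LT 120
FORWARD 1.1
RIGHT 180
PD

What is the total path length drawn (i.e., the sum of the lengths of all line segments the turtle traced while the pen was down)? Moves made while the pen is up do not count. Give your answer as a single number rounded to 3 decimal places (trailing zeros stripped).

Executing turtle program step by step:
Start: pos=(0,0), heading=0, pen down
FD 3.2: (0,0) -> (3.2,0) [heading=0, draw]
LT 120: heading 0 -> 120
FD 1.1: (3.2,0) -> (2.65,0.953) [heading=120, draw]
RT 180: heading 120 -> 300
PD: pen down
Final: pos=(2.65,0.953), heading=300, 2 segment(s) drawn

Segment lengths:
  seg 1: (0,0) -> (3.2,0), length = 3.2
  seg 2: (3.2,0) -> (2.65,0.953), length = 1.1
Total = 4.3

Answer: 4.3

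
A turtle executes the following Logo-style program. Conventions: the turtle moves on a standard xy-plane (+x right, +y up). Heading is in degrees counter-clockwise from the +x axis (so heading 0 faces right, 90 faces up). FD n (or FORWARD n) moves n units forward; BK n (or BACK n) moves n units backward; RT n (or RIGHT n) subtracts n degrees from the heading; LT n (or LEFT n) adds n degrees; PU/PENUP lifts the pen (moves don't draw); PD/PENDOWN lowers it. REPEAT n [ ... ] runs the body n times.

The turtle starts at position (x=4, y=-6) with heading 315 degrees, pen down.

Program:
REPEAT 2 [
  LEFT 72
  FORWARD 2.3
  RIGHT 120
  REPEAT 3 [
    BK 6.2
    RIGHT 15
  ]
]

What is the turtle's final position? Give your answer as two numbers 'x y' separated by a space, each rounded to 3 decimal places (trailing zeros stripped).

Executing turtle program step by step:
Start: pos=(4,-6), heading=315, pen down
REPEAT 2 [
  -- iteration 1/2 --
  LT 72: heading 315 -> 27
  FD 2.3: (4,-6) -> (6.049,-4.956) [heading=27, draw]
  RT 120: heading 27 -> 267
  REPEAT 3 [
    -- iteration 1/3 --
    BK 6.2: (6.049,-4.956) -> (6.374,1.236) [heading=267, draw]
    RT 15: heading 267 -> 252
    -- iteration 2/3 --
    BK 6.2: (6.374,1.236) -> (8.29,7.132) [heading=252, draw]
    RT 15: heading 252 -> 237
    -- iteration 3/3 --
    BK 6.2: (8.29,7.132) -> (11.666,12.332) [heading=237, draw]
    RT 15: heading 237 -> 222
  ]
  -- iteration 2/2 --
  LT 72: heading 222 -> 294
  FD 2.3: (11.666,12.332) -> (12.602,10.231) [heading=294, draw]
  RT 120: heading 294 -> 174
  REPEAT 3 [
    -- iteration 1/3 --
    BK 6.2: (12.602,10.231) -> (18.768,9.583) [heading=174, draw]
    RT 15: heading 174 -> 159
    -- iteration 2/3 --
    BK 6.2: (18.768,9.583) -> (24.556,7.361) [heading=159, draw]
    RT 15: heading 159 -> 144
    -- iteration 3/3 --
    BK 6.2: (24.556,7.361) -> (29.572,3.717) [heading=144, draw]
    RT 15: heading 144 -> 129
  ]
]
Final: pos=(29.572,3.717), heading=129, 8 segment(s) drawn

Answer: 29.572 3.717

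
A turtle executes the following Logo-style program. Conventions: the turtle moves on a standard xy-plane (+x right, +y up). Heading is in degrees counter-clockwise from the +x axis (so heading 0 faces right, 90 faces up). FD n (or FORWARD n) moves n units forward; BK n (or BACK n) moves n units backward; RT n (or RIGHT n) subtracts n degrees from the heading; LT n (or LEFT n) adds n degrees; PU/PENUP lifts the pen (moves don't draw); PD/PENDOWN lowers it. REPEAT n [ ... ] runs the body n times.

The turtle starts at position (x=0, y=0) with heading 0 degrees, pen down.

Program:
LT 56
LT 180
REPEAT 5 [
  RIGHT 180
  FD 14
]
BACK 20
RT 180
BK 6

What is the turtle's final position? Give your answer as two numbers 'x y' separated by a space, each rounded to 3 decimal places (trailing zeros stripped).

Executing turtle program step by step:
Start: pos=(0,0), heading=0, pen down
LT 56: heading 0 -> 56
LT 180: heading 56 -> 236
REPEAT 5 [
  -- iteration 1/5 --
  RT 180: heading 236 -> 56
  FD 14: (0,0) -> (7.829,11.607) [heading=56, draw]
  -- iteration 2/5 --
  RT 180: heading 56 -> 236
  FD 14: (7.829,11.607) -> (0,0) [heading=236, draw]
  -- iteration 3/5 --
  RT 180: heading 236 -> 56
  FD 14: (0,0) -> (7.829,11.607) [heading=56, draw]
  -- iteration 4/5 --
  RT 180: heading 56 -> 236
  FD 14: (7.829,11.607) -> (0,0) [heading=236, draw]
  -- iteration 5/5 --
  RT 180: heading 236 -> 56
  FD 14: (0,0) -> (7.829,11.607) [heading=56, draw]
]
BK 20: (7.829,11.607) -> (-3.355,-4.974) [heading=56, draw]
RT 180: heading 56 -> 236
BK 6: (-3.355,-4.974) -> (0,0) [heading=236, draw]
Final: pos=(0,0), heading=236, 7 segment(s) drawn

Answer: 0 0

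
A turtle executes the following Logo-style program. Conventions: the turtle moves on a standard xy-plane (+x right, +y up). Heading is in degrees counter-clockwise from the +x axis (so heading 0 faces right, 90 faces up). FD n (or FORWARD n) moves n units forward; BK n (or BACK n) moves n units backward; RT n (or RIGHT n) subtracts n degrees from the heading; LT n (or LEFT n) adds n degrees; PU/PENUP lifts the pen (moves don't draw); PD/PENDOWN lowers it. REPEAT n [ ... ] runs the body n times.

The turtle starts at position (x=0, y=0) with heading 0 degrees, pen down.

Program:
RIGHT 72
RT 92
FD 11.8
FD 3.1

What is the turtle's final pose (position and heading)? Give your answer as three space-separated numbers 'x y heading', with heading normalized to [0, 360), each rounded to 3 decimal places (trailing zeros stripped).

Answer: -14.323 -4.107 196

Derivation:
Executing turtle program step by step:
Start: pos=(0,0), heading=0, pen down
RT 72: heading 0 -> 288
RT 92: heading 288 -> 196
FD 11.8: (0,0) -> (-11.343,-3.253) [heading=196, draw]
FD 3.1: (-11.343,-3.253) -> (-14.323,-4.107) [heading=196, draw]
Final: pos=(-14.323,-4.107), heading=196, 2 segment(s) drawn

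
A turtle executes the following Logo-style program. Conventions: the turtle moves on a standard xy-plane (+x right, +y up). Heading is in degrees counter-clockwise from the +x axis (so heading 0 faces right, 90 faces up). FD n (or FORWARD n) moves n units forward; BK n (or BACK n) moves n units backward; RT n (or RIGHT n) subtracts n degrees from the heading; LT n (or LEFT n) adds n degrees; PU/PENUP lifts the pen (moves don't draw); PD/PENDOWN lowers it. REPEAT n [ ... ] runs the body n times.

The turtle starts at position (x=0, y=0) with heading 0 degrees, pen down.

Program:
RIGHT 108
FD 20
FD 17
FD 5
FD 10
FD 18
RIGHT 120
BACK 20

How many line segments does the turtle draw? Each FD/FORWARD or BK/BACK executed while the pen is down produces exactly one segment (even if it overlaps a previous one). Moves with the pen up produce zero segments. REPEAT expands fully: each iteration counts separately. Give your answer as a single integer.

Executing turtle program step by step:
Start: pos=(0,0), heading=0, pen down
RT 108: heading 0 -> 252
FD 20: (0,0) -> (-6.18,-19.021) [heading=252, draw]
FD 17: (-6.18,-19.021) -> (-11.434,-35.189) [heading=252, draw]
FD 5: (-11.434,-35.189) -> (-12.979,-39.944) [heading=252, draw]
FD 10: (-12.979,-39.944) -> (-16.069,-49.455) [heading=252, draw]
FD 18: (-16.069,-49.455) -> (-21.631,-66.574) [heading=252, draw]
RT 120: heading 252 -> 132
BK 20: (-21.631,-66.574) -> (-8.249,-81.437) [heading=132, draw]
Final: pos=(-8.249,-81.437), heading=132, 6 segment(s) drawn
Segments drawn: 6

Answer: 6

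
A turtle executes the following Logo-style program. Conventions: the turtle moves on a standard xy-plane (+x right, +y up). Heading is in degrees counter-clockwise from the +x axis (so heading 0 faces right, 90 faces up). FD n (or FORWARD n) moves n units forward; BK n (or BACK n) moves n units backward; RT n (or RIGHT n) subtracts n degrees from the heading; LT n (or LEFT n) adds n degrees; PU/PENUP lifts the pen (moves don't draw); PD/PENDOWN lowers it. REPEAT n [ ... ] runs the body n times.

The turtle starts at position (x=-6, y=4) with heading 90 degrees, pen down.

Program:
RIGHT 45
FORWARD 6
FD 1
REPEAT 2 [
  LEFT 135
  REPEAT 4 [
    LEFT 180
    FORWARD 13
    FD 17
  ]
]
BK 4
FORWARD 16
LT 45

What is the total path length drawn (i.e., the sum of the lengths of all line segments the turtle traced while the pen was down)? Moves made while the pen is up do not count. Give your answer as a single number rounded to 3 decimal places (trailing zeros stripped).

Answer: 267

Derivation:
Executing turtle program step by step:
Start: pos=(-6,4), heading=90, pen down
RT 45: heading 90 -> 45
FD 6: (-6,4) -> (-1.757,8.243) [heading=45, draw]
FD 1: (-1.757,8.243) -> (-1.05,8.95) [heading=45, draw]
REPEAT 2 [
  -- iteration 1/2 --
  LT 135: heading 45 -> 180
  REPEAT 4 [
    -- iteration 1/4 --
    LT 180: heading 180 -> 0
    FD 13: (-1.05,8.95) -> (11.95,8.95) [heading=0, draw]
    FD 17: (11.95,8.95) -> (28.95,8.95) [heading=0, draw]
    -- iteration 2/4 --
    LT 180: heading 0 -> 180
    FD 13: (28.95,8.95) -> (15.95,8.95) [heading=180, draw]
    FD 17: (15.95,8.95) -> (-1.05,8.95) [heading=180, draw]
    -- iteration 3/4 --
    LT 180: heading 180 -> 0
    FD 13: (-1.05,8.95) -> (11.95,8.95) [heading=0, draw]
    FD 17: (11.95,8.95) -> (28.95,8.95) [heading=0, draw]
    -- iteration 4/4 --
    LT 180: heading 0 -> 180
    FD 13: (28.95,8.95) -> (15.95,8.95) [heading=180, draw]
    FD 17: (15.95,8.95) -> (-1.05,8.95) [heading=180, draw]
  ]
  -- iteration 2/2 --
  LT 135: heading 180 -> 315
  REPEAT 4 [
    -- iteration 1/4 --
    LT 180: heading 315 -> 135
    FD 13: (-1.05,8.95) -> (-10.243,18.142) [heading=135, draw]
    FD 17: (-10.243,18.142) -> (-22.263,30.163) [heading=135, draw]
    -- iteration 2/4 --
    LT 180: heading 135 -> 315
    FD 13: (-22.263,30.163) -> (-13.071,20.971) [heading=315, draw]
    FD 17: (-13.071,20.971) -> (-1.05,8.95) [heading=315, draw]
    -- iteration 3/4 --
    LT 180: heading 315 -> 135
    FD 13: (-1.05,8.95) -> (-10.243,18.142) [heading=135, draw]
    FD 17: (-10.243,18.142) -> (-22.263,30.163) [heading=135, draw]
    -- iteration 4/4 --
    LT 180: heading 135 -> 315
    FD 13: (-22.263,30.163) -> (-13.071,20.971) [heading=315, draw]
    FD 17: (-13.071,20.971) -> (-1.05,8.95) [heading=315, draw]
  ]
]
BK 4: (-1.05,8.95) -> (-3.879,11.778) [heading=315, draw]
FD 16: (-3.879,11.778) -> (7.435,0.464) [heading=315, draw]
LT 45: heading 315 -> 0
Final: pos=(7.435,0.464), heading=0, 20 segment(s) drawn

Segment lengths:
  seg 1: (-6,4) -> (-1.757,8.243), length = 6
  seg 2: (-1.757,8.243) -> (-1.05,8.95), length = 1
  seg 3: (-1.05,8.95) -> (11.95,8.95), length = 13
  seg 4: (11.95,8.95) -> (28.95,8.95), length = 17
  seg 5: (28.95,8.95) -> (15.95,8.95), length = 13
  seg 6: (15.95,8.95) -> (-1.05,8.95), length = 17
  seg 7: (-1.05,8.95) -> (11.95,8.95), length = 13
  seg 8: (11.95,8.95) -> (28.95,8.95), length = 17
  seg 9: (28.95,8.95) -> (15.95,8.95), length = 13
  seg 10: (15.95,8.95) -> (-1.05,8.95), length = 17
  seg 11: (-1.05,8.95) -> (-10.243,18.142), length = 13
  seg 12: (-10.243,18.142) -> (-22.263,30.163), length = 17
  seg 13: (-22.263,30.163) -> (-13.071,20.971), length = 13
  seg 14: (-13.071,20.971) -> (-1.05,8.95), length = 17
  seg 15: (-1.05,8.95) -> (-10.243,18.142), length = 13
  seg 16: (-10.243,18.142) -> (-22.263,30.163), length = 17
  seg 17: (-22.263,30.163) -> (-13.071,20.971), length = 13
  seg 18: (-13.071,20.971) -> (-1.05,8.95), length = 17
  seg 19: (-1.05,8.95) -> (-3.879,11.778), length = 4
  seg 20: (-3.879,11.778) -> (7.435,0.464), length = 16
Total = 267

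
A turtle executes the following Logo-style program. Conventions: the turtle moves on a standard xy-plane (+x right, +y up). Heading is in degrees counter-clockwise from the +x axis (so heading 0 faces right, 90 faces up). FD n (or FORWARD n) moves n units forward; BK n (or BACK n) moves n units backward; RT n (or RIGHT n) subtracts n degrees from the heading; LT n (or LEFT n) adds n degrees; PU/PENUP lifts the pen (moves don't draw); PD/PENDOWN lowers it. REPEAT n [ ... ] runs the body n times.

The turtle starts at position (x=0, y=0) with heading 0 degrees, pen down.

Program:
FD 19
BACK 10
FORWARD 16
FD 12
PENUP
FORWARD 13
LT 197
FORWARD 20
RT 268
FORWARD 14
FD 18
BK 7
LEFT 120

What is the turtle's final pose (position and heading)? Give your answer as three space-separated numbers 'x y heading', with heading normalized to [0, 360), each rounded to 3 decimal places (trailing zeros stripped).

Executing turtle program step by step:
Start: pos=(0,0), heading=0, pen down
FD 19: (0,0) -> (19,0) [heading=0, draw]
BK 10: (19,0) -> (9,0) [heading=0, draw]
FD 16: (9,0) -> (25,0) [heading=0, draw]
FD 12: (25,0) -> (37,0) [heading=0, draw]
PU: pen up
FD 13: (37,0) -> (50,0) [heading=0, move]
LT 197: heading 0 -> 197
FD 20: (50,0) -> (30.874,-5.847) [heading=197, move]
RT 268: heading 197 -> 289
FD 14: (30.874,-5.847) -> (35.432,-19.085) [heading=289, move]
FD 18: (35.432,-19.085) -> (41.292,-36.104) [heading=289, move]
BK 7: (41.292,-36.104) -> (39.013,-29.485) [heading=289, move]
LT 120: heading 289 -> 49
Final: pos=(39.013,-29.485), heading=49, 4 segment(s) drawn

Answer: 39.013 -29.485 49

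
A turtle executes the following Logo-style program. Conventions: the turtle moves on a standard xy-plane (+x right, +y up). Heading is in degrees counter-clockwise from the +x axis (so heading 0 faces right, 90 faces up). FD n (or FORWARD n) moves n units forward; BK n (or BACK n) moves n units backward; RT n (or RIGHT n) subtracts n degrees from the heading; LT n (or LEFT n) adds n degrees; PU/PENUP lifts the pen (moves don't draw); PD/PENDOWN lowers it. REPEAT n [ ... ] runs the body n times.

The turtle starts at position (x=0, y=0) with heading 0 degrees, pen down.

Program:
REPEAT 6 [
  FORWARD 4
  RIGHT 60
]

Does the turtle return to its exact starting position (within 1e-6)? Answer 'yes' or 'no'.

Executing turtle program step by step:
Start: pos=(0,0), heading=0, pen down
REPEAT 6 [
  -- iteration 1/6 --
  FD 4: (0,0) -> (4,0) [heading=0, draw]
  RT 60: heading 0 -> 300
  -- iteration 2/6 --
  FD 4: (4,0) -> (6,-3.464) [heading=300, draw]
  RT 60: heading 300 -> 240
  -- iteration 3/6 --
  FD 4: (6,-3.464) -> (4,-6.928) [heading=240, draw]
  RT 60: heading 240 -> 180
  -- iteration 4/6 --
  FD 4: (4,-6.928) -> (0,-6.928) [heading=180, draw]
  RT 60: heading 180 -> 120
  -- iteration 5/6 --
  FD 4: (0,-6.928) -> (-2,-3.464) [heading=120, draw]
  RT 60: heading 120 -> 60
  -- iteration 6/6 --
  FD 4: (-2,-3.464) -> (0,0) [heading=60, draw]
  RT 60: heading 60 -> 0
]
Final: pos=(0,0), heading=0, 6 segment(s) drawn

Start position: (0, 0)
Final position: (0, 0)
Distance = 0; < 1e-6 -> CLOSED

Answer: yes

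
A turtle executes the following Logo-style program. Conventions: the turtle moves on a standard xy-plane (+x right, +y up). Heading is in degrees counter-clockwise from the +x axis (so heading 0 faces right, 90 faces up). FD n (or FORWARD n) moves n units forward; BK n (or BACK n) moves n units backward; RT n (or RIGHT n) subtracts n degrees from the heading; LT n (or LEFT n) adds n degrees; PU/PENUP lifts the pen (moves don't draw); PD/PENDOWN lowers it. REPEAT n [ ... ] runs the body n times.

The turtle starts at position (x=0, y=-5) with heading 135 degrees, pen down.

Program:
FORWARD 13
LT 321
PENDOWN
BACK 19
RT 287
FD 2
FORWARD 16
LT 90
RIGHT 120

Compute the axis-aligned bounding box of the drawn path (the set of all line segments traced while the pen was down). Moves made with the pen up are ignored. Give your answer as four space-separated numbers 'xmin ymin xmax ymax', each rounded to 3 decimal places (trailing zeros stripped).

Executing turtle program step by step:
Start: pos=(0,-5), heading=135, pen down
FD 13: (0,-5) -> (-9.192,4.192) [heading=135, draw]
LT 321: heading 135 -> 96
PD: pen down
BK 19: (-9.192,4.192) -> (-7.206,-14.704) [heading=96, draw]
RT 287: heading 96 -> 169
FD 2: (-7.206,-14.704) -> (-9.17,-14.322) [heading=169, draw]
FD 16: (-9.17,-14.322) -> (-24.876,-11.269) [heading=169, draw]
LT 90: heading 169 -> 259
RT 120: heading 259 -> 139
Final: pos=(-24.876,-11.269), heading=139, 4 segment(s) drawn

Segment endpoints: x in {-24.876, -9.192, -9.17, -7.206, 0}, y in {-14.704, -14.322, -11.269, -5, 4.192}
xmin=-24.876, ymin=-14.704, xmax=0, ymax=4.192

Answer: -24.876 -14.704 0 4.192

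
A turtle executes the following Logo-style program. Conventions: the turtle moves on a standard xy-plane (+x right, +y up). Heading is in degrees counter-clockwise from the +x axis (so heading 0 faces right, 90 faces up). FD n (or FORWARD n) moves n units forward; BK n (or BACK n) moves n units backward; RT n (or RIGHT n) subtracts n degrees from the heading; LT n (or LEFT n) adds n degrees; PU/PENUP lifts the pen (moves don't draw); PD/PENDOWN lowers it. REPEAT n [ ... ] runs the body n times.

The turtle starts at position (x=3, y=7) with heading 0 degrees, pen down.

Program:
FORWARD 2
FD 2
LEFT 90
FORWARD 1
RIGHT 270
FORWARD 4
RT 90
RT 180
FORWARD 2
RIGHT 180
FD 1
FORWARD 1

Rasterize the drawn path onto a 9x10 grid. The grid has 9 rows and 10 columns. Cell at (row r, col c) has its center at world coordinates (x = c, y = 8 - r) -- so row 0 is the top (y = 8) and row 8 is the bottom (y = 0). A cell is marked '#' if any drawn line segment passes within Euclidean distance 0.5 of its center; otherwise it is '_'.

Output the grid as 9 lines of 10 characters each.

Segment 0: (3,7) -> (5,7)
Segment 1: (5,7) -> (7,7)
Segment 2: (7,7) -> (7,8)
Segment 3: (7,8) -> (3,8)
Segment 4: (3,8) -> (3,6)
Segment 5: (3,6) -> (3,7)
Segment 6: (3,7) -> (3,8)

Answer: ___#####__
___#####__
___#______
__________
__________
__________
__________
__________
__________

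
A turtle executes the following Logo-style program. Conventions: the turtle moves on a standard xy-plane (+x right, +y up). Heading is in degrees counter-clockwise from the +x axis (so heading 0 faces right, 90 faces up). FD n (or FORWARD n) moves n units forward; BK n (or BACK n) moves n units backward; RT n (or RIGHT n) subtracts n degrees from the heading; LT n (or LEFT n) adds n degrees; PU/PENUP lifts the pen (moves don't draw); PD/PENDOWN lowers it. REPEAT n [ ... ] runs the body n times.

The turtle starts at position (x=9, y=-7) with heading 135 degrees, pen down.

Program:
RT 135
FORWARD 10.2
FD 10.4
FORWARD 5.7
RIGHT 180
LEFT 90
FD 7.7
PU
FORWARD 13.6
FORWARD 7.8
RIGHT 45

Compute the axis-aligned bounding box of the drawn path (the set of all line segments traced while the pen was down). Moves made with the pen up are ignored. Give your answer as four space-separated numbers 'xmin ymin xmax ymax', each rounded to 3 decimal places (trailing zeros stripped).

Answer: 9 -14.7 35.3 -7

Derivation:
Executing turtle program step by step:
Start: pos=(9,-7), heading=135, pen down
RT 135: heading 135 -> 0
FD 10.2: (9,-7) -> (19.2,-7) [heading=0, draw]
FD 10.4: (19.2,-7) -> (29.6,-7) [heading=0, draw]
FD 5.7: (29.6,-7) -> (35.3,-7) [heading=0, draw]
RT 180: heading 0 -> 180
LT 90: heading 180 -> 270
FD 7.7: (35.3,-7) -> (35.3,-14.7) [heading=270, draw]
PU: pen up
FD 13.6: (35.3,-14.7) -> (35.3,-28.3) [heading=270, move]
FD 7.8: (35.3,-28.3) -> (35.3,-36.1) [heading=270, move]
RT 45: heading 270 -> 225
Final: pos=(35.3,-36.1), heading=225, 4 segment(s) drawn

Segment endpoints: x in {9, 19.2, 29.6, 35.3}, y in {-14.7, -7}
xmin=9, ymin=-14.7, xmax=35.3, ymax=-7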